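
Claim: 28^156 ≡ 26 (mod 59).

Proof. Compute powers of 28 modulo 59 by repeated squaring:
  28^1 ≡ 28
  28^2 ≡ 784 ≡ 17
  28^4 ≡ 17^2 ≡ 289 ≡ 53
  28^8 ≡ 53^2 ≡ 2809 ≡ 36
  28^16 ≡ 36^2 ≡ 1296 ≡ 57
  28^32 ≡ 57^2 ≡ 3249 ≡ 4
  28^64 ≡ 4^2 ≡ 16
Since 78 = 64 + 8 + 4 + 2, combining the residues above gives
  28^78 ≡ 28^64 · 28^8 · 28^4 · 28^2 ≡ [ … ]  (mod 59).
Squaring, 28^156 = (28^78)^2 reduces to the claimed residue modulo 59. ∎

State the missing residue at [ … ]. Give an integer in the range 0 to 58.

12

28^64 · 28^8 · 28^4 · 28^2 ≡ 16 · 36 · 53 · 17 = 518976.
518976 mod 59 = 12, so 28^78 ≡ 12 (mod 59).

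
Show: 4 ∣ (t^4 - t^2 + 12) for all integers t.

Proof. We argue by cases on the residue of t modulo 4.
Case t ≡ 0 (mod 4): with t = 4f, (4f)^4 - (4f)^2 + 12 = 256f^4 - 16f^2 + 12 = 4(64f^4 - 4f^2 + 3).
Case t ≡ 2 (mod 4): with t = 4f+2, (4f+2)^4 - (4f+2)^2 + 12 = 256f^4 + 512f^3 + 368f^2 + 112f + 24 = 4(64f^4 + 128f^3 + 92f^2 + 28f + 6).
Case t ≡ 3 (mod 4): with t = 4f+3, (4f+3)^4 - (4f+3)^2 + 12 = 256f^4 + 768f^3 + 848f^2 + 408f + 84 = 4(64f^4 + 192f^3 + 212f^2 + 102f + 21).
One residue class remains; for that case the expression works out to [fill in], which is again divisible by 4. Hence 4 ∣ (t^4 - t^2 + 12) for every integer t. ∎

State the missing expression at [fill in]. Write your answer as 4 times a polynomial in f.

4(64f^4 + 64f^3 + 20f^2 + 2f + 3)

Only t ≡ 1 (mod 4) is unaccounted for. Put t = 4f+1:
(4f+1)^4 - (4f+1)^2 + 12 expands to 256f^4 + 256f^3 + 80f^2 + 8f + 12,
and factoring out 4 leaves 4(64f^4 + 64f^3 + 20f^2 + 2f + 3).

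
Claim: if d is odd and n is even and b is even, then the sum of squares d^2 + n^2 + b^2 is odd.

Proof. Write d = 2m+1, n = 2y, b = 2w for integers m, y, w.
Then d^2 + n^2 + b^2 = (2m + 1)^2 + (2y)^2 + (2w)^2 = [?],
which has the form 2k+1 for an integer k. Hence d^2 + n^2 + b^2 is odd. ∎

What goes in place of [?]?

2(2m^2 + 2m + 2w^2 + 2y^2) + 1

(2m + 1)^2 + (2y)^2 + (2w)^2 = 4m^2 + 4m + 4w^2 + 4y^2 + 1
= 2(2m^2 + 2m + 2w^2 + 2y^2) + 1.
Since 2m^2 + 2m + 2w^2 + 2y^2 is an integer, the sum of squares is of the form 2k+1 for an integer k.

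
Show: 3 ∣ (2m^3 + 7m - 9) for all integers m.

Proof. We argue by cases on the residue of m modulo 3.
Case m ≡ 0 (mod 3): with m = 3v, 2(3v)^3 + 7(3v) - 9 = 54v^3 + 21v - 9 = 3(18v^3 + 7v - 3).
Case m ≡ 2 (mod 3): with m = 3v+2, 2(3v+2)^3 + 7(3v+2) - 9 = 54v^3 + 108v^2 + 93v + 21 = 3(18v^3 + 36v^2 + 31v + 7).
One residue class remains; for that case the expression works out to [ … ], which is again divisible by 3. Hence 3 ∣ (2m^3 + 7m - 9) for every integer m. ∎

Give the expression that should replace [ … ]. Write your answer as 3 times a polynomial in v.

3(18v^3 + 18v^2 + 13v)

Only m ≡ 1 (mod 3) is unaccounted for. Put m = 3v+1:
2(3v+1)^3 + 7(3v+1) - 9 expands to 54v^3 + 54v^2 + 39v,
and factoring out 3 leaves 3(18v^3 + 18v^2 + 13v).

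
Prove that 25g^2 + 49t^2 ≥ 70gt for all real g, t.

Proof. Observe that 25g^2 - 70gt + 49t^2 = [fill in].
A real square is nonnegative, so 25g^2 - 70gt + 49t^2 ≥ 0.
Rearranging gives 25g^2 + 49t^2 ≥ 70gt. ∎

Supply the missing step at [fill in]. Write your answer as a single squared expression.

The leading and trailing coefficients are 5^2 and 7^2, and 70 = 2·5·7, so the trinomial is (5g - 7t)^2.
Hence 25g^2 - 70gt + 49t^2 ≥ 0.

(5g - 7t)^2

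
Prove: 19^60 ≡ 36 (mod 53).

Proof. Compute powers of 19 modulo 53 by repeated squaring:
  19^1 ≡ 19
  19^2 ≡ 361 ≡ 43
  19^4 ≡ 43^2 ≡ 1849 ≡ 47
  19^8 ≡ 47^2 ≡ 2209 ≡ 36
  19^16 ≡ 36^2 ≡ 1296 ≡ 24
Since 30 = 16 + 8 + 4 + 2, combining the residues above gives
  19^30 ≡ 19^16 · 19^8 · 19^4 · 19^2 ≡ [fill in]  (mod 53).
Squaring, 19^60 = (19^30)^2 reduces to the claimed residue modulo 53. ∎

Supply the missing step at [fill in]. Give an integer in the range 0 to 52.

6

Multiply the listed residues: 24 · 36 · 47 · 43 = 864 → 40608 → 1746144.
Reducing modulo 53: 1746144 = 32946·53 + 6, so 19^30 ≡ 6.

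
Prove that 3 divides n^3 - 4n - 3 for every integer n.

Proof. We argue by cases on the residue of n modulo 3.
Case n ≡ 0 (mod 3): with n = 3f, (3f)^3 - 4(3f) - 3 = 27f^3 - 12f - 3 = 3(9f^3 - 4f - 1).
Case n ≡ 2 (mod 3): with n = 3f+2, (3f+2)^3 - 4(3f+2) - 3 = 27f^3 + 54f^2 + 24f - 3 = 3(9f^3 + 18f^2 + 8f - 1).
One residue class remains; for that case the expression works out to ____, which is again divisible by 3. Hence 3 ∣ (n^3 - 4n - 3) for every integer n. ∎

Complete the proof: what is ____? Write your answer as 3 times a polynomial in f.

3(9f^3 + 9f^2 - f - 2)

Only n ≡ 1 (mod 3) is unaccounted for. Put n = 3f+1:
(3f+1)^3 - 4(3f+1) - 3 expands to 27f^3 + 27f^2 - 3f - 6,
and factoring out 3 leaves 3(9f^3 + 9f^2 - f - 2).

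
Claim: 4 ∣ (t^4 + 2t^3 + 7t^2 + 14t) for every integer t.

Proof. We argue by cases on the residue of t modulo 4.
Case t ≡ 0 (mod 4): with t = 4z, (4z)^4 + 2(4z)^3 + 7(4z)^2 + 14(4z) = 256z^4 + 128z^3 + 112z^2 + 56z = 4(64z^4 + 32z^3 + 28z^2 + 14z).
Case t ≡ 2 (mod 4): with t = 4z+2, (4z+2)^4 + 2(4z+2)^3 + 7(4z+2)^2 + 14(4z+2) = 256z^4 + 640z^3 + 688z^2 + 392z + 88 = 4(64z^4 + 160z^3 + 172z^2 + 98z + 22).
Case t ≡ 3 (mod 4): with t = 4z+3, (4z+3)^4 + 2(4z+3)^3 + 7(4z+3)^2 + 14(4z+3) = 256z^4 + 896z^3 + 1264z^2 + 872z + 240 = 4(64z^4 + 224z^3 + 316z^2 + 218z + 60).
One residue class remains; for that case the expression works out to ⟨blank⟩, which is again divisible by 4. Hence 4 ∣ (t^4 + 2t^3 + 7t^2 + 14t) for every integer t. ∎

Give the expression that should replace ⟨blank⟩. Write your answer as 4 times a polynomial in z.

4(64z^4 + 96z^3 + 76z^2 + 38z + 6)

Only t ≡ 1 (mod 4) is unaccounted for. Put t = 4z+1:
(4z+1)^4 + 2(4z+1)^3 + 7(4z+1)^2 + 14(4z+1) expands to 256z^4 + 384z^3 + 304z^2 + 152z + 24,
and factoring out 4 leaves 4(64z^4 + 96z^3 + 76z^2 + 38z + 6).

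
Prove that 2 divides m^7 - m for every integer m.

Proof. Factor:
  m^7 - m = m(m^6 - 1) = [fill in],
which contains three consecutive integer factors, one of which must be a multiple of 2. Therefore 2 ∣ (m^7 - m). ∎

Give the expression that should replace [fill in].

(m - 1)m(m + 1)(m^4 + m^2 + 1)

m^6 - 1 = (m^2 - 1)(m^4 + m^2 + 1), and m^2 - 1 = (m-1)(m+1).
So m(m^6 - 1) = (m - 1)m(m + 1)(m^4 + m^2 + 1).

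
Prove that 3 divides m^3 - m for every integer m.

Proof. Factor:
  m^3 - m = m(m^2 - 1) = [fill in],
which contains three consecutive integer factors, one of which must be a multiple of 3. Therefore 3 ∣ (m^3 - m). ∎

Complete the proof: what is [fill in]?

(m - 1)m(m + 1)

m(m^2 - 1) = m(m - 1)(m + 1) = (m - 1)m(m + 1).
These three factors are consecutive integers, so their product is divisible by 3.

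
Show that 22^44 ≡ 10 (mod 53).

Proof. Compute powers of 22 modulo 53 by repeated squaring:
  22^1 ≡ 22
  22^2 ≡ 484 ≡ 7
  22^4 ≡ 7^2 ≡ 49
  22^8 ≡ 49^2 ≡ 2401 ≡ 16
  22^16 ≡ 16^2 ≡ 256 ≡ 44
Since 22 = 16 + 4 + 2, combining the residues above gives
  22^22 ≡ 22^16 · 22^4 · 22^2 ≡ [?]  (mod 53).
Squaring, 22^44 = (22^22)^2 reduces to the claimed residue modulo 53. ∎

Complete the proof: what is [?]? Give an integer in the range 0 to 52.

Multiply the listed residues: 44 · 49 · 7 = 2156 → 15092.
Reducing modulo 53: 15092 = 284·53 + 40, so 22^22 ≡ 40.

40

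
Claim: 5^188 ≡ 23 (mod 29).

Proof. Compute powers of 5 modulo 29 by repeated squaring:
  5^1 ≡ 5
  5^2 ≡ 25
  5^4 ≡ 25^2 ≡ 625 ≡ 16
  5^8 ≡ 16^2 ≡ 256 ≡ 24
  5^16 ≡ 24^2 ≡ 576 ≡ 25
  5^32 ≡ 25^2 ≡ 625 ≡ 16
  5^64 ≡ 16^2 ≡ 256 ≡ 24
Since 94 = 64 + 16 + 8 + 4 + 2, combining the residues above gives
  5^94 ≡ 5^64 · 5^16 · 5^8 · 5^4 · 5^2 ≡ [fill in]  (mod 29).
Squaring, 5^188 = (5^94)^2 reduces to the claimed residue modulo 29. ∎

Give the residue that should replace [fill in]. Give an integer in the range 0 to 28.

20

Multiply the listed residues: 24 · 25 · 24 · 16 · 25 = 600 → 14400 → 230400 → 5760000.
Reducing modulo 29: 5760000 = 198620·29 + 20, so 5^94 ≡ 20.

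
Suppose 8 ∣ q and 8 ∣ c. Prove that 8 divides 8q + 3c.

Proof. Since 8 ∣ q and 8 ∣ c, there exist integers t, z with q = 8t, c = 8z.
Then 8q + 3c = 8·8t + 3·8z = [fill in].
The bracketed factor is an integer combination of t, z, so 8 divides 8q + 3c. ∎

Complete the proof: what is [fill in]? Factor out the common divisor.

Each term has a factor of 8: 8·8t + 3·8z = 8·(8t + 3z).
Since 8t + 3z is an integer, 8 ∣ (8q + 3c).

8(8t + 3z)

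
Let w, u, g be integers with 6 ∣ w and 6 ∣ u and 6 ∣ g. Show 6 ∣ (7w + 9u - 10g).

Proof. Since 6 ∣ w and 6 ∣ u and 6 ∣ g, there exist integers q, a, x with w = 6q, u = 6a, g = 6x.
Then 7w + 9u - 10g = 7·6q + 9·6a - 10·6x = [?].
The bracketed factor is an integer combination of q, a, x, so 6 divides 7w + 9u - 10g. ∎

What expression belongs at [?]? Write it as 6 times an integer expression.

6(9a + 7q - 10x)

Each term has a factor of 6: 7·6q + 9·6a - 10·6x = 6·(9a + 7q - 10x).
Since 9a + 7q - 10x is an integer, 6 ∣ (7w + 9u - 10g).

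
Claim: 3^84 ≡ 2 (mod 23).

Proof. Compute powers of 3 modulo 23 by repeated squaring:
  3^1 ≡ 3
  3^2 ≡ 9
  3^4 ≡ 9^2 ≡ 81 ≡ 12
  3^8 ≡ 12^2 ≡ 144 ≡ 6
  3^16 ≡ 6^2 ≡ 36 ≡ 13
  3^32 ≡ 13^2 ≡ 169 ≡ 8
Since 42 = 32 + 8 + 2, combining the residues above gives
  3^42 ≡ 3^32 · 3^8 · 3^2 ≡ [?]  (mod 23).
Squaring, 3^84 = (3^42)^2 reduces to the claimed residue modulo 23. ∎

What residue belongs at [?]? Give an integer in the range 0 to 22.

Multiply the listed residues: 8 · 6 · 9 = 48 → 432.
Reducing modulo 23: 432 = 18·23 + 18, so 3^42 ≡ 18.

18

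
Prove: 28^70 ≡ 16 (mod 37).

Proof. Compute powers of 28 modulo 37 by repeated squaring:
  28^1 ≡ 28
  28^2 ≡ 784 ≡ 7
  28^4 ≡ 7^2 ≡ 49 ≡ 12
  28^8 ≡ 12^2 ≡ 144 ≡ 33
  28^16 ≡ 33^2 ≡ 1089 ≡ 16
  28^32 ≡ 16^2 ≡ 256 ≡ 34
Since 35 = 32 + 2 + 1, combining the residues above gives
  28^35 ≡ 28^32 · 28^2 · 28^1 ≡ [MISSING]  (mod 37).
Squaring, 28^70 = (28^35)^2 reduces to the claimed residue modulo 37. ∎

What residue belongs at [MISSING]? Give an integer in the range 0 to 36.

4

28^32 · 28^2 · 28^1 ≡ 34 · 7 · 28 = 6664.
6664 mod 37 = 4, so 28^35 ≡ 4 (mod 37).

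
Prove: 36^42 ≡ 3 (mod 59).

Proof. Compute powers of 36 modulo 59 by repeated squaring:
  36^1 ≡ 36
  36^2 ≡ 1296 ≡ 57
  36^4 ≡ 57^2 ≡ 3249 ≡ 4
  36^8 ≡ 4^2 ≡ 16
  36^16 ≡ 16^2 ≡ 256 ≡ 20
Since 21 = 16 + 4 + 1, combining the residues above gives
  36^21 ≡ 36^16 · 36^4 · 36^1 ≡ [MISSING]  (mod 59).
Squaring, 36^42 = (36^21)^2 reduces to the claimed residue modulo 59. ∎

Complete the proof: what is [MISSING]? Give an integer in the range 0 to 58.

Multiply the listed residues: 20 · 4 · 36 = 80 → 2880.
Reducing modulo 59: 2880 = 48·59 + 48, so 36^21 ≡ 48.

48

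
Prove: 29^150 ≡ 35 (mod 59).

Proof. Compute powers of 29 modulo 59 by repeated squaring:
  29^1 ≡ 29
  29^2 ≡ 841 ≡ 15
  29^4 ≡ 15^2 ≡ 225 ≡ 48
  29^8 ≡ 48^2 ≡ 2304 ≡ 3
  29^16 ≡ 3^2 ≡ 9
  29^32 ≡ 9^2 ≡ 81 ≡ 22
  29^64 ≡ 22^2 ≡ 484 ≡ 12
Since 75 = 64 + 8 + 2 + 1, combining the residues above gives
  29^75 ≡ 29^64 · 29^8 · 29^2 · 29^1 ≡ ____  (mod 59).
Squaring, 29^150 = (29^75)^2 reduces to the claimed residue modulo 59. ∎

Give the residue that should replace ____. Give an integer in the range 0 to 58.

Multiply the listed residues: 12 · 3 · 15 · 29 = 36 → 540 → 15660.
Reducing modulo 59: 15660 = 265·59 + 25, so 29^75 ≡ 25.

25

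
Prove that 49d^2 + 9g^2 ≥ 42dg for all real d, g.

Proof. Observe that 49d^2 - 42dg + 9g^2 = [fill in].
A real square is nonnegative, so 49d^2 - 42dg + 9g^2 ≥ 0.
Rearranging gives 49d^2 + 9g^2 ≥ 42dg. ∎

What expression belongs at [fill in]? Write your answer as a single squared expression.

49d^2 - 42dg + 9g^2 is a perfect-square trinomial: the outer terms are (7d)^2 and (3g)^2, and the cross term is -2·7d·3g.
So 49d^2 - 42dg + 9g^2 = (7d - 3g)^2 ≥ 0.

(7d - 3g)^2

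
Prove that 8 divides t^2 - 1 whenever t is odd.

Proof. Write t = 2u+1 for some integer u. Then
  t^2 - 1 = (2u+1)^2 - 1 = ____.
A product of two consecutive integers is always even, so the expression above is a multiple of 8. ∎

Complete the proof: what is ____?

4u(u + 1)

(2u+1)^2 - 1 = 4u^2 + 4u + 1 - 1 = 4u^2 + 4u = 4u(u+1).
Since u and u+1 are consecutive, u(u+1) is even, and 4·(even) is a multiple of 8.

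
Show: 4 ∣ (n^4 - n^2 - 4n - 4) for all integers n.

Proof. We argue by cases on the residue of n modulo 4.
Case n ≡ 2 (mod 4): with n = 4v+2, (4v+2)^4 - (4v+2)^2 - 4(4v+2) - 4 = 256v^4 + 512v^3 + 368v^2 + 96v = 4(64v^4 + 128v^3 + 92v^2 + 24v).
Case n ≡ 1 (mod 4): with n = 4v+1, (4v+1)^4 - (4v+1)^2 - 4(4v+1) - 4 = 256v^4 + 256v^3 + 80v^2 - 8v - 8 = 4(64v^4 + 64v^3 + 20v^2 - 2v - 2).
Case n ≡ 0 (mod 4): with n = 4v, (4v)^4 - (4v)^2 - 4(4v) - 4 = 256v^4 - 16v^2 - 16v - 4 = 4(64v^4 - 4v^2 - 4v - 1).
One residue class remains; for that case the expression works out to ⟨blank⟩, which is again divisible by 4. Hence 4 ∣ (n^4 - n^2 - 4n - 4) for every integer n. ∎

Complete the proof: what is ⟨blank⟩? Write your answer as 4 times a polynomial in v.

4(64v^4 + 192v^3 + 212v^2 + 98v + 14)

Only n ≡ 3 (mod 4) is unaccounted for. Put n = 4v+3:
(4v+3)^4 - (4v+3)^2 - 4(4v+3) - 4 expands to 256v^4 + 768v^3 + 848v^2 + 392v + 56,
and factoring out 4 leaves 4(64v^4 + 192v^3 + 212v^2 + 98v + 14).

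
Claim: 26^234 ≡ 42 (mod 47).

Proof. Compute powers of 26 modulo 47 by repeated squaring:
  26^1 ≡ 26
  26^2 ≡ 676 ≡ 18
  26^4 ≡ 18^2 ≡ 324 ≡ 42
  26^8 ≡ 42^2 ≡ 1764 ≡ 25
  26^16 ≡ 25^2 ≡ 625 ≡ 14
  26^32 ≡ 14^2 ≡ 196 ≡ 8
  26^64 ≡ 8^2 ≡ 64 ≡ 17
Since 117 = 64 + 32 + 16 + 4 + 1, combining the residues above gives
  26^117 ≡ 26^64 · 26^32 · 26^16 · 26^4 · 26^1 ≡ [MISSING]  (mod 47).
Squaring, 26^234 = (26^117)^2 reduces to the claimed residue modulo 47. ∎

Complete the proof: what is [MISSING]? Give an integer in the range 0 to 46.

29

Multiply the listed residues: 17 · 8 · 14 · 42 · 26 = 136 → 1904 → 79968 → 2079168.
Reducing modulo 47: 2079168 = 44237·47 + 29, so 26^117 ≡ 29.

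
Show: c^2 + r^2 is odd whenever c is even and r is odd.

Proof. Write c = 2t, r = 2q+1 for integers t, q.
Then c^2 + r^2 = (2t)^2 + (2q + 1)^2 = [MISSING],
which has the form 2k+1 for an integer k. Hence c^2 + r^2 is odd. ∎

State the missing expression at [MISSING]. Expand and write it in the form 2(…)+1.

2(2q^2 + 2q + 2t^2) + 1

(2t)^2 + (2q + 1)^2 = 4q^2 + 4q + 4t^2 + 1
= 2(2q^2 + 2q + 2t^2) + 1.
Since 2q^2 + 2q + 2t^2 is an integer, the sum of squares is of the form 2k+1 for an integer k.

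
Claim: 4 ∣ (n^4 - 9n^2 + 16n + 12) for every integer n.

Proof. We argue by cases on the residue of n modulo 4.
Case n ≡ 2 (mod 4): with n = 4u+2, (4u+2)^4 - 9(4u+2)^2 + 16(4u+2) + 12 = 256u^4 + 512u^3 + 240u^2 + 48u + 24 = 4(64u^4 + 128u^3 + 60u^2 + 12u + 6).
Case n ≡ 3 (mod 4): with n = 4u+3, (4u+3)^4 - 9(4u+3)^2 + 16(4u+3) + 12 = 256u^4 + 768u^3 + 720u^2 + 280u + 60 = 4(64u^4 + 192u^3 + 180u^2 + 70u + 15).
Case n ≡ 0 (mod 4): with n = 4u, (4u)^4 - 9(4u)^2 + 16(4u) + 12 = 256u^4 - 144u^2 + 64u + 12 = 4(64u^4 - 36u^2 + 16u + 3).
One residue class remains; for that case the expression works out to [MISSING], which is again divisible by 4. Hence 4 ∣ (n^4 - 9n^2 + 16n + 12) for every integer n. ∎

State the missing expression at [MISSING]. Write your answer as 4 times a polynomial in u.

4(64u^4 + 64u^3 - 12u^2 + 2u + 5)

The residues treated are {2, 3, 0}, so the missing case is n ≡ 1 (mod 4); write n = 4u+1.
Then (4u+1)^4 - 9(4u+1)^2 + 16(4u+1) + 12 = 256u^4 + 256u^3 - 48u^2 + 8u + 20 = 4(64u^4 + 64u^3 - 12u^2 + 2u + 5).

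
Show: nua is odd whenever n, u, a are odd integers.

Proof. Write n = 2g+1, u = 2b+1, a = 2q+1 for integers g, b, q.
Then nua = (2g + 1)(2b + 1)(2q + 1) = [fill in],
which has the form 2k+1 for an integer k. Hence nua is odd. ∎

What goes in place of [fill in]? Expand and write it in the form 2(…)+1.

(2g + 1)(2b + 1)(2q + 1) = 8bgq + 4bg + 4bq + 2b + 4gq + 2g + 2q + 1
= 2(4bgq + 2bg + 2bq + b + 2gq + g + q) + 1.
Since 4bgq + 2bg + 2bq + b + 2gq + g + q is an integer, the product is of the form 2k+1 for an integer k.

2(4bgq + 2bg + 2bq + b + 2gq + g + q) + 1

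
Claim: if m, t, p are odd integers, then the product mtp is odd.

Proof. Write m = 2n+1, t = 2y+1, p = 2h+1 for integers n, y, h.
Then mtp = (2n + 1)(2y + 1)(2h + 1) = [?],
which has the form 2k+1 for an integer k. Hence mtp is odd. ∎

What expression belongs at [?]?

2(4hny + 2hn + 2hy + h + 2ny + n + y) + 1

Expanding: (2n + 1)(2y + 1)(2h + 1) = 8hny + 4hn + 4hy + 2h + 4ny + 2n + 2y + 1.
Every term except the constant is even, so this is 2(4hny + 2hn + 2hy + h + 2ny + n + y) + 1,
and 4hny + 2hn + 2hy + h + 2ny + n + y ∈ ℤ gives the required form.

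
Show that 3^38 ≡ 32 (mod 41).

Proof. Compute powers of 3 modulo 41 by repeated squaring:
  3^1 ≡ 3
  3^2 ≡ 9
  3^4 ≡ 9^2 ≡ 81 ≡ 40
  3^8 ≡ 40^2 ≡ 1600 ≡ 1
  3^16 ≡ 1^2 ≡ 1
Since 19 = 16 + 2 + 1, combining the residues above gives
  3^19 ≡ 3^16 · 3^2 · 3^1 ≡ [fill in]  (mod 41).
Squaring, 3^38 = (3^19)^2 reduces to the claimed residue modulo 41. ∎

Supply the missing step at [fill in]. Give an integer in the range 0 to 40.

3^16 · 3^2 · 3^1 ≡ 1 · 9 · 3 = 27.
27 mod 41 = 27, so 3^19 ≡ 27 (mod 41).

27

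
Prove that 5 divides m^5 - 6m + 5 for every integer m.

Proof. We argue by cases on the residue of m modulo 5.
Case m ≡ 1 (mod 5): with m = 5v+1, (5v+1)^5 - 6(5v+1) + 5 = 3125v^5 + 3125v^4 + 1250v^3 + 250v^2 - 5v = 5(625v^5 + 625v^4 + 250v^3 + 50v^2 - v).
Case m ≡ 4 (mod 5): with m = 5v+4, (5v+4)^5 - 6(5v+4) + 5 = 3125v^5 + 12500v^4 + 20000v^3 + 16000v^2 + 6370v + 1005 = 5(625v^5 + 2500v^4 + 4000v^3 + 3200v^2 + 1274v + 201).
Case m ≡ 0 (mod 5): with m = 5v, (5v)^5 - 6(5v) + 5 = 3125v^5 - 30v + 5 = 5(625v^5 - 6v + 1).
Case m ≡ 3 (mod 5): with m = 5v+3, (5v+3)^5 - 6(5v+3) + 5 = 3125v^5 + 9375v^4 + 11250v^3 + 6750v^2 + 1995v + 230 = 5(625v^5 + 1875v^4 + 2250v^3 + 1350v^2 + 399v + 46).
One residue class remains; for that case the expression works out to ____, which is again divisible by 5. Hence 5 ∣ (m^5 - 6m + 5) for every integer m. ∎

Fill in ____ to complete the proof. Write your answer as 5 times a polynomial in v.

5(625v^5 + 1250v^4 + 1000v^3 + 400v^2 + 74v + 5)

The residues treated are {1, 4, 0, 3}, so the missing case is m ≡ 2 (mod 5); write m = 5v+2.
Then (5v+2)^5 - 6(5v+2) + 5 = 3125v^5 + 6250v^4 + 5000v^3 + 2000v^2 + 370v + 25 = 5(625v^5 + 1250v^4 + 1000v^3 + 400v^2 + 74v + 5).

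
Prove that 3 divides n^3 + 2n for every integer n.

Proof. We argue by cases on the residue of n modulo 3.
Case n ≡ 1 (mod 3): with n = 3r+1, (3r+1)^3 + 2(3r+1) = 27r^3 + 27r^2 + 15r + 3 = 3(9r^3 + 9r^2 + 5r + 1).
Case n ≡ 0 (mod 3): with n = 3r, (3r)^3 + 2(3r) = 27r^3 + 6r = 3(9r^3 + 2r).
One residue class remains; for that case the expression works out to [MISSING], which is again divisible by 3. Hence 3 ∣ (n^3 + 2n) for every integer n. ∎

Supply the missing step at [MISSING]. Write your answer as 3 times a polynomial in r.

The residues treated are {1, 0}, so the missing case is n ≡ 2 (mod 3); write n = 3r+2.
Then (3r+2)^3 + 2(3r+2) = 27r^3 + 54r^2 + 42r + 12 = 3(9r^3 + 18r^2 + 14r + 4).

3(9r^3 + 18r^2 + 14r + 4)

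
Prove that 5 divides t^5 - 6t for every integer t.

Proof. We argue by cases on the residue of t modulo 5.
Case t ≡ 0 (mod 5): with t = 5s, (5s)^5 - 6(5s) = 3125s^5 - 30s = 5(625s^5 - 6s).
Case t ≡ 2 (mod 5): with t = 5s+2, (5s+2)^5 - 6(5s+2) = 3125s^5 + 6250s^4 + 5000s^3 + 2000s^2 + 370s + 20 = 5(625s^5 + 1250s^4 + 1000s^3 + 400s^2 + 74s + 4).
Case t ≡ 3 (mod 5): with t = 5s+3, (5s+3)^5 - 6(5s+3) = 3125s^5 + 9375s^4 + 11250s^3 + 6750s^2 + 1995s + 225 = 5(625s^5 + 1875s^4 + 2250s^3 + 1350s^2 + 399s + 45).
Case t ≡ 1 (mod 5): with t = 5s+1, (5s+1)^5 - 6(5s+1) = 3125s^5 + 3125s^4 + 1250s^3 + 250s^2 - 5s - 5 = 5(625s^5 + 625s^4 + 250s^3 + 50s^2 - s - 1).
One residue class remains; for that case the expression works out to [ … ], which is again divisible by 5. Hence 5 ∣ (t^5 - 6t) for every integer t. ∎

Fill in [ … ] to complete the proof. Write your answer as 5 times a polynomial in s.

5(625s^5 + 2500s^4 + 4000s^3 + 3200s^2 + 1274s + 200)

The residues treated are {0, 2, 3, 1}, so the missing case is t ≡ 4 (mod 5); write t = 5s+4.
Then (5s+4)^5 - 6(5s+4) = 3125s^5 + 12500s^4 + 20000s^3 + 16000s^2 + 6370s + 1000 = 5(625s^5 + 2500s^4 + 4000s^3 + 3200s^2 + 1274s + 200).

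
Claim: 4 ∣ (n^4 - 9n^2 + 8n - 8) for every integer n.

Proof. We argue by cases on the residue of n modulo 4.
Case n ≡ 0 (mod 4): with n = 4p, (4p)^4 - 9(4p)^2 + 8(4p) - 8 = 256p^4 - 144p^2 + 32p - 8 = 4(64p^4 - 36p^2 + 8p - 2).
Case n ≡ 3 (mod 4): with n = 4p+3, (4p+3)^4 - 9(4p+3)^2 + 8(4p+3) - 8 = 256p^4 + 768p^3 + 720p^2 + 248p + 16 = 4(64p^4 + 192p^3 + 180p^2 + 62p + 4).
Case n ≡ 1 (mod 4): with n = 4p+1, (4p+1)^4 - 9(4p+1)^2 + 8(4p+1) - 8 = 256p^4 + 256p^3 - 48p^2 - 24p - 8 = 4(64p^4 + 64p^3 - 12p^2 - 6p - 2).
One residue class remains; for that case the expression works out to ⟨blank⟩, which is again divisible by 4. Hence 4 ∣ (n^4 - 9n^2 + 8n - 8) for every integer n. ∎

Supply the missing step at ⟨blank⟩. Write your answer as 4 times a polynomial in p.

The residues treated are {0, 3, 1}, so the missing case is n ≡ 2 (mod 4); write n = 4p+2.
Then (4p+2)^4 - 9(4p+2)^2 + 8(4p+2) - 8 = 256p^4 + 512p^3 + 240p^2 + 16p - 12 = 4(64p^4 + 128p^3 + 60p^2 + 4p - 3).

4(64p^4 + 128p^3 + 60p^2 + 4p - 3)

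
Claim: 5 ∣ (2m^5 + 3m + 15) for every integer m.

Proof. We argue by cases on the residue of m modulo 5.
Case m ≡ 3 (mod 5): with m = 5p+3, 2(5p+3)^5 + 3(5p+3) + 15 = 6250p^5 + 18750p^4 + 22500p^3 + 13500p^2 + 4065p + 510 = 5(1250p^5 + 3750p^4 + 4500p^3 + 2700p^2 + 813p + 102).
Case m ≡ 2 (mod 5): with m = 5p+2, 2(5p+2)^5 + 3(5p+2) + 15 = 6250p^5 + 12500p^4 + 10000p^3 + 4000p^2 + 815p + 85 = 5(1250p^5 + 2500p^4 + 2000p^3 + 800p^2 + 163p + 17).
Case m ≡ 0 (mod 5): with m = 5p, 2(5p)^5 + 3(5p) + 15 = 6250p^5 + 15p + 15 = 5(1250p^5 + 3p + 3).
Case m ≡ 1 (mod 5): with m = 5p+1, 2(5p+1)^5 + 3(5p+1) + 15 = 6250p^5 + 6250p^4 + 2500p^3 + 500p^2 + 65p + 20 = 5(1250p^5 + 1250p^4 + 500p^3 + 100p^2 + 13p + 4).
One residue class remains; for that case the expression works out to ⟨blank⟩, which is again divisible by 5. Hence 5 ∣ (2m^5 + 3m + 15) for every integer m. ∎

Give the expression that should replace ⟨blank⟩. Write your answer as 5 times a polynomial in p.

Only m ≡ 4 (mod 5) is unaccounted for. Put m = 5p+4:
2(5p+4)^5 + 3(5p+4) + 15 expands to 6250p^5 + 25000p^4 + 40000p^3 + 32000p^2 + 12815p + 2075,
and factoring out 5 leaves 5(1250p^5 + 5000p^4 + 8000p^3 + 6400p^2 + 2563p + 415).

5(1250p^5 + 5000p^4 + 8000p^3 + 6400p^2 + 2563p + 415)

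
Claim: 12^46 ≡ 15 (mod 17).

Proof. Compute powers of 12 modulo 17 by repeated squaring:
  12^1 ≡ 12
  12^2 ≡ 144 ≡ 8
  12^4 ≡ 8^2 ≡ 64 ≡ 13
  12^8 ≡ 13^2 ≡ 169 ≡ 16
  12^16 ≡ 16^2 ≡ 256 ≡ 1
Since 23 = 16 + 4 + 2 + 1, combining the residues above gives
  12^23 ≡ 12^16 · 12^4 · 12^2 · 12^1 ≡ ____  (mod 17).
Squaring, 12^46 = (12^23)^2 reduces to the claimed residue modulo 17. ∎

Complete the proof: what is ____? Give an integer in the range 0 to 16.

7

12^16 · 12^4 · 12^2 · 12^1 ≡ 1 · 13 · 8 · 12 = 1248.
1248 mod 17 = 7, so 12^23 ≡ 7 (mod 17).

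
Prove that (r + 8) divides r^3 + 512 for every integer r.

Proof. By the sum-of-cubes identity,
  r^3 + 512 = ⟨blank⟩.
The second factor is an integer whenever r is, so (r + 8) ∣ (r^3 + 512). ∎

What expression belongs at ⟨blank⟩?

(r + 8)(r^2 - 8r + 64)

Polynomial division of r^3 + 512 by r + 8 leaves remainder 0 and quotient r^2 - 8r + 64.
Hence r^3 + 512 = (r + 8)(r^2 - 8r + 64).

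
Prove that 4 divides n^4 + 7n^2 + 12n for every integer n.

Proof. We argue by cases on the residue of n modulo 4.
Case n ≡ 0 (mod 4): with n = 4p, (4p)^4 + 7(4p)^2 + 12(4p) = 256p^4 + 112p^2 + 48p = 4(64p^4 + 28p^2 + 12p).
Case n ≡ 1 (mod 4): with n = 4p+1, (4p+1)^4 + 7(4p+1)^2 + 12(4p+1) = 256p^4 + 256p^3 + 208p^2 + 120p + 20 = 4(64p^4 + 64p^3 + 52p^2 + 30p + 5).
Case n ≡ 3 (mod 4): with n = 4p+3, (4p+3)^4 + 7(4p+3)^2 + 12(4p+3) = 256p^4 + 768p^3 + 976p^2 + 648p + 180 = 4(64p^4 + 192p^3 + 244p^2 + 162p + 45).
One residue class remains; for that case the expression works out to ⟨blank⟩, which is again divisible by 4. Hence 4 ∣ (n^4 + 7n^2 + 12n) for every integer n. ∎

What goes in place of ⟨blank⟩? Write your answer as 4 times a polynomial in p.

4(64p^4 + 128p^3 + 124p^2 + 72p + 17)

The residues treated are {0, 1, 3}, so the missing case is n ≡ 2 (mod 4); write n = 4p+2.
Then (4p+2)^4 + 7(4p+2)^2 + 12(4p+2) = 256p^4 + 512p^3 + 496p^2 + 288p + 68 = 4(64p^4 + 128p^3 + 124p^2 + 72p + 17).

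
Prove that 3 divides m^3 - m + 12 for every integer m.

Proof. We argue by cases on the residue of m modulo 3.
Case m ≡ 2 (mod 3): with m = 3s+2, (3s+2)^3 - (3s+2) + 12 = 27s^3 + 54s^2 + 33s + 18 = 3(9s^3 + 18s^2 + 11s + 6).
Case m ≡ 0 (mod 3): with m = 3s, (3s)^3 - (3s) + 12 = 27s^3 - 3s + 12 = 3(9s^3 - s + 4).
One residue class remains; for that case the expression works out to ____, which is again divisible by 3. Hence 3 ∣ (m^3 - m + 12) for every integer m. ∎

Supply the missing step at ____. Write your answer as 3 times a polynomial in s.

Only m ≡ 1 (mod 3) is unaccounted for. Put m = 3s+1:
(3s+1)^3 - (3s+1) + 12 expands to 27s^3 + 27s^2 + 6s + 12,
and factoring out 3 leaves 3(9s^3 + 9s^2 + 2s + 4).

3(9s^3 + 9s^2 + 2s + 4)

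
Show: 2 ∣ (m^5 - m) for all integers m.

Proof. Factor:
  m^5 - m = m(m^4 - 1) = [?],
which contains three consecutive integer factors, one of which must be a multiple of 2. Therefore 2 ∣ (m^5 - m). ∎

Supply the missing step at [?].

(m - 1)m(m + 1)(m^2 + 1)

m^4 - 1 = (m^2 - 1)(m^2 + 1), and m^2 - 1 = (m-1)(m+1).
So m(m^4 - 1) = (m - 1)m(m + 1)(m^2 + 1).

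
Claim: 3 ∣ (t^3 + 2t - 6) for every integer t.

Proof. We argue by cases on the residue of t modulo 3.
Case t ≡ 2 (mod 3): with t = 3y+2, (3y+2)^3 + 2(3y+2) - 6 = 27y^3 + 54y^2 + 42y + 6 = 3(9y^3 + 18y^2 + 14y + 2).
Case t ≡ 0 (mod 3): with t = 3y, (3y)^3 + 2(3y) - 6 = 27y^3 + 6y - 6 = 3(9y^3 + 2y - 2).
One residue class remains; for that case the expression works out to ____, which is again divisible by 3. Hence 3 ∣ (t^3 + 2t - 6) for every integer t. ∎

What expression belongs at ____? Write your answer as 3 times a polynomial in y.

3(9y^3 + 9y^2 + 5y - 1)

The residues treated are {2, 0}, so the missing case is t ≡ 1 (mod 3); write t = 3y+1.
Then (3y+1)^3 + 2(3y+1) - 6 = 27y^3 + 27y^2 + 15y - 3 = 3(9y^3 + 9y^2 + 5y - 1).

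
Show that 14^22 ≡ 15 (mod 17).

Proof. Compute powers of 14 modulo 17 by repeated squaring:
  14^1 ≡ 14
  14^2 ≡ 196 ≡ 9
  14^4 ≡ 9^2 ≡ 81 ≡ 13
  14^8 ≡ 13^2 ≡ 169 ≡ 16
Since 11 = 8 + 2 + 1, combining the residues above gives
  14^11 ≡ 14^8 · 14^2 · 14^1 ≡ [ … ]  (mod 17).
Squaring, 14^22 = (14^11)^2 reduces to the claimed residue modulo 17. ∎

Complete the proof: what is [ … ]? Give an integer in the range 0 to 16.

Multiply the listed residues: 16 · 9 · 14 = 144 → 2016.
Reducing modulo 17: 2016 = 118·17 + 10, so 14^11 ≡ 10.

10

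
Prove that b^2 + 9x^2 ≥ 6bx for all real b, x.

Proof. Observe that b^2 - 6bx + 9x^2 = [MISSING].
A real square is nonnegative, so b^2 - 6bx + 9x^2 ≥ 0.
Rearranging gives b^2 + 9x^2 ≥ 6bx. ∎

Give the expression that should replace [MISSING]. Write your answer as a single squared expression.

The leading and trailing coefficients are 1^2 and 3^2, and 6 = 2·1·3, so the trinomial is (b - 3x)^2.
Hence b^2 - 6bx + 9x^2 ≥ 0.

(b - 3x)^2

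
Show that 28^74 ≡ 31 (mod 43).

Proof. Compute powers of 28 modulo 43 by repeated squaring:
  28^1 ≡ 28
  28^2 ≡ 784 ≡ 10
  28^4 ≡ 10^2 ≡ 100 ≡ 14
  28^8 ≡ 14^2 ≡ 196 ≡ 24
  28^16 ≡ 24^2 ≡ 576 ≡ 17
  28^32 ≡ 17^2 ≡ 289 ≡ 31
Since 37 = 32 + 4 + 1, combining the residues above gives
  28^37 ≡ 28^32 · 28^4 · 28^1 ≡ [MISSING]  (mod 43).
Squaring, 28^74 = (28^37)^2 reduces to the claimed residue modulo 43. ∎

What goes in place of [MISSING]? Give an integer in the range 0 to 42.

Multiply the listed residues: 31 · 14 · 28 = 434 → 12152.
Reducing modulo 43: 12152 = 282·43 + 26, so 28^37 ≡ 26.

26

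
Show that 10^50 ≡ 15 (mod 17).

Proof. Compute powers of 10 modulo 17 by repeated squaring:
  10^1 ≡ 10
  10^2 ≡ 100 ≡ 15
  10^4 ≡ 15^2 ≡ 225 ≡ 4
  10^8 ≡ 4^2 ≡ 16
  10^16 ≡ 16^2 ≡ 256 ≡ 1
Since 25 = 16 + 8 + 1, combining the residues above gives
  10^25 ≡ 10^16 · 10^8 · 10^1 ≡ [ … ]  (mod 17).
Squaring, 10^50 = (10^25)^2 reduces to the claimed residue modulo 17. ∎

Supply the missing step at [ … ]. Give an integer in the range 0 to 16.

7

10^16 · 10^8 · 10^1 ≡ 1 · 16 · 10 = 160.
160 mod 17 = 7, so 10^25 ≡ 7 (mod 17).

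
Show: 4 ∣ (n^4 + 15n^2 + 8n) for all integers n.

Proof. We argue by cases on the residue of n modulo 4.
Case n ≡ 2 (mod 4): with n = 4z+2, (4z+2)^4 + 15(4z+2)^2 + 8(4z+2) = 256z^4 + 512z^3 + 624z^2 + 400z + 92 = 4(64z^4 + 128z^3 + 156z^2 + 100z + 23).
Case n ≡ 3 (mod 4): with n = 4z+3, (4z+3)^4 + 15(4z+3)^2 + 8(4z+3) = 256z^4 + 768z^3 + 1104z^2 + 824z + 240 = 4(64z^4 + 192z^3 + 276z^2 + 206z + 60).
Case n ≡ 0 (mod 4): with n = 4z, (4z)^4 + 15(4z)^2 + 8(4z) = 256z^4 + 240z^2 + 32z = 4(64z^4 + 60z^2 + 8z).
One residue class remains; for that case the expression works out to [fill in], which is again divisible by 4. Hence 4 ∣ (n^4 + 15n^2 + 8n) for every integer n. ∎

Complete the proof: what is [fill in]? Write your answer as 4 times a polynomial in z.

4(64z^4 + 64z^3 + 84z^2 + 42z + 6)

The residues treated are {2, 3, 0}, so the missing case is n ≡ 1 (mod 4); write n = 4z+1.
Then (4z+1)^4 + 15(4z+1)^2 + 8(4z+1) = 256z^4 + 256z^3 + 336z^2 + 168z + 24 = 4(64z^4 + 64z^3 + 84z^2 + 42z + 6).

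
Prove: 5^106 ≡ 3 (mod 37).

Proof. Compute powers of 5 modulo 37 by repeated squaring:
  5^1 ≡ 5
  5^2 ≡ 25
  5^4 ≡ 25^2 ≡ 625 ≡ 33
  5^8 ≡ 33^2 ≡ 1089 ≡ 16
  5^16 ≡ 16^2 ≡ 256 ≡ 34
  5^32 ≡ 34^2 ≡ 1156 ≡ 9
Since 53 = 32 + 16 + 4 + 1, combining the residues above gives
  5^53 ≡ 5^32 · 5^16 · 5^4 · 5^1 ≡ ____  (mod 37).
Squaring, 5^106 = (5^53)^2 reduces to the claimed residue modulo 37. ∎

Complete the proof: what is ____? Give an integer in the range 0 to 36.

Multiply the listed residues: 9 · 34 · 33 · 5 = 306 → 10098 → 50490.
Reducing modulo 37: 50490 = 1364·37 + 22, so 5^53 ≡ 22.

22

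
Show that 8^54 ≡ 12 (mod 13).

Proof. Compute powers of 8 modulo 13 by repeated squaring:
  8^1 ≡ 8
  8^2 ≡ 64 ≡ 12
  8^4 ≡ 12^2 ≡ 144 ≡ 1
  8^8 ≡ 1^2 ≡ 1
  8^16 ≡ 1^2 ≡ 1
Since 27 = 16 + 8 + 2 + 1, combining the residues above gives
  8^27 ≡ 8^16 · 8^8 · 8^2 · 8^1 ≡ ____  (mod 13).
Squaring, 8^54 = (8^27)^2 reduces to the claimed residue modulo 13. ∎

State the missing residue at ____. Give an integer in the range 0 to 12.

Multiply the listed residues: 1 · 1 · 12 · 8 = 1 → 12 → 96.
Reducing modulo 13: 96 = 7·13 + 5, so 8^27 ≡ 5.

5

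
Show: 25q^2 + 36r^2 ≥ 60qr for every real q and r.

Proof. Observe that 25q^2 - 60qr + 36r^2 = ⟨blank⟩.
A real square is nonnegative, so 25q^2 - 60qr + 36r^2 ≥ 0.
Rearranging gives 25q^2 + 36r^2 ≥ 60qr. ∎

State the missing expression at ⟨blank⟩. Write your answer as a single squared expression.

The leading and trailing coefficients are 5^2 and 6^2, and 60 = 2·5·6, so the trinomial is (5q - 6r)^2.
Hence 25q^2 - 60qr + 36r^2 ≥ 0.

(5q - 6r)^2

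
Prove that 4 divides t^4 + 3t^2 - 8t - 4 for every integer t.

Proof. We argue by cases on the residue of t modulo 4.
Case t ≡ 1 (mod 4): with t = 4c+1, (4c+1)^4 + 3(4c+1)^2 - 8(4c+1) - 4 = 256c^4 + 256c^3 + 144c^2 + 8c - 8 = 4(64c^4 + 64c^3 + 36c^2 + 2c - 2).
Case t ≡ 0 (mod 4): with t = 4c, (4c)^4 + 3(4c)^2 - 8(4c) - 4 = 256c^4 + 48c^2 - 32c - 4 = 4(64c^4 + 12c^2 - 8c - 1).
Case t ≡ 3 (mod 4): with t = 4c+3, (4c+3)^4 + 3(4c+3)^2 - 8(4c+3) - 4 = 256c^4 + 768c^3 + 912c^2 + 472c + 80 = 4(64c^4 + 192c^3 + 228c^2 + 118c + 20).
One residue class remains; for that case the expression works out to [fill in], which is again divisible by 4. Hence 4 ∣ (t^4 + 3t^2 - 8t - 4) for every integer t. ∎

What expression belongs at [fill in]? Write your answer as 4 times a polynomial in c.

Only t ≡ 2 (mod 4) is unaccounted for. Put t = 4c+2:
(4c+2)^4 + 3(4c+2)^2 - 8(4c+2) - 4 expands to 256c^4 + 512c^3 + 432c^2 + 144c + 8,
and factoring out 4 leaves 4(64c^4 + 128c^3 + 108c^2 + 36c + 2).

4(64c^4 + 128c^3 + 108c^2 + 36c + 2)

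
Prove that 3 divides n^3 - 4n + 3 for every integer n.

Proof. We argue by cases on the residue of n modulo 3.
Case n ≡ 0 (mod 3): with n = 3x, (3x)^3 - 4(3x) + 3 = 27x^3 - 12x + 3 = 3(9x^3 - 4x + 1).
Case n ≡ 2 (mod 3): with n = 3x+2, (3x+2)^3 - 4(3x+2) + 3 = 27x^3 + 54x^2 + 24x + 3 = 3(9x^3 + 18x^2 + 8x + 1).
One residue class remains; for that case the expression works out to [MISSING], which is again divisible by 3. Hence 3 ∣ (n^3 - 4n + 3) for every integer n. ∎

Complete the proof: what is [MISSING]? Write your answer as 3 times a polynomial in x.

3(9x^3 + 9x^2 - x)

Only n ≡ 1 (mod 3) is unaccounted for. Put n = 3x+1:
(3x+1)^3 - 4(3x+1) + 3 expands to 27x^3 + 27x^2 - 3x,
and factoring out 3 leaves 3(9x^3 + 9x^2 - x).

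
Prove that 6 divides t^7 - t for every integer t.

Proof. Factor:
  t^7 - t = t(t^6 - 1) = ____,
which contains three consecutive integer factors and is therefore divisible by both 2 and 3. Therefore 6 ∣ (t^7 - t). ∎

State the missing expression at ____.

(t - 1)t(t + 1)(t^4 + t^2 + 1)

t^6 - 1 = (t^2 - 1)(t^4 + t^2 + 1), and t^2 - 1 = (t-1)(t+1).
So t(t^6 - 1) = (t - 1)t(t + 1)(t^4 + t^2 + 1).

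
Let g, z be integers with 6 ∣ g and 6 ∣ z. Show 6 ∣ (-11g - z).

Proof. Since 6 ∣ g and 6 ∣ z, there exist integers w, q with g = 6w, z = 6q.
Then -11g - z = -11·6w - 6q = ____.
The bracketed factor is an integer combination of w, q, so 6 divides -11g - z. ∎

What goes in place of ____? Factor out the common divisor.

6(-q - 11w)

Each term has a factor of 6: -11·6w - 6q = 6·(-q - 11w).
Since -q - 11w is an integer, 6 ∣ (-11g - z).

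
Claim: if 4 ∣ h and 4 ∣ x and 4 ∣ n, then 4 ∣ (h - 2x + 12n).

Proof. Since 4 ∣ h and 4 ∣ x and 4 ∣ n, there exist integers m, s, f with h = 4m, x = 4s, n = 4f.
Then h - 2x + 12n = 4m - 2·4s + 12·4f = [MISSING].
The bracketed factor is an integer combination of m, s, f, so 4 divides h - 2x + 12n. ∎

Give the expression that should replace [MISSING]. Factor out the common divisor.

4(12f + m - 2s)

Pull the common 4 out of every term: 4m - 2·4s + 12·4f = 4(12f + m - 2s).
12f + m - 2s is an integer, which exhibits the divisibility.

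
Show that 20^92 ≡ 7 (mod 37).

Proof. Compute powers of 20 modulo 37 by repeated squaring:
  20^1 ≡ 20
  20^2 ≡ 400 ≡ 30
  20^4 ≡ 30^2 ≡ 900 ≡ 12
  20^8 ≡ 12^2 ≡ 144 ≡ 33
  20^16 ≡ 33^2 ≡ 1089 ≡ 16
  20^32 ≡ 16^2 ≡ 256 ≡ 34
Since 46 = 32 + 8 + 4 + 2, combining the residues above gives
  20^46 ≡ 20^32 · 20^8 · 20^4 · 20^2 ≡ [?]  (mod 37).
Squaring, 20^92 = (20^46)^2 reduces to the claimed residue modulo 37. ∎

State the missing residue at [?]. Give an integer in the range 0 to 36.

28

20^32 · 20^8 · 20^4 · 20^2 ≡ 34 · 33 · 12 · 30 = 403920.
403920 mod 37 = 28, so 20^46 ≡ 28 (mod 37).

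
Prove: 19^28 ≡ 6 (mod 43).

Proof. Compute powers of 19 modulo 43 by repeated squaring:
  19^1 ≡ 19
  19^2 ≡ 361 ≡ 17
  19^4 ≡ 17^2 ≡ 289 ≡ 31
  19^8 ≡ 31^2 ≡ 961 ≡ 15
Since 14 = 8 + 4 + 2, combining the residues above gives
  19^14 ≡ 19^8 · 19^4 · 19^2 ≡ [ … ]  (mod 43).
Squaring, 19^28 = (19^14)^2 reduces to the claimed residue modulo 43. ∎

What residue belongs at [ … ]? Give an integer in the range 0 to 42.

36

19^8 · 19^4 · 19^2 ≡ 15 · 31 · 17 = 7905.
7905 mod 43 = 36, so 19^14 ≡ 36 (mod 43).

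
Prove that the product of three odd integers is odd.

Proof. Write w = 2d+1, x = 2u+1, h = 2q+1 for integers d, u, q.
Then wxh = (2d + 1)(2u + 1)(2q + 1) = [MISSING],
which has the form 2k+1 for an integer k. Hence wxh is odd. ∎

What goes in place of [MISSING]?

2(4dqu + 2dq + 2du + d + 2qu + q + u) + 1

(2d + 1)(2u + 1)(2q + 1) = 8dqu + 4dq + 4du + 2d + 4qu + 2q + 2u + 1
= 2(4dqu + 2dq + 2du + d + 2qu + q + u) + 1.
Since 4dqu + 2dq + 2du + d + 2qu + q + u is an integer, the product is of the form 2k+1 for an integer k.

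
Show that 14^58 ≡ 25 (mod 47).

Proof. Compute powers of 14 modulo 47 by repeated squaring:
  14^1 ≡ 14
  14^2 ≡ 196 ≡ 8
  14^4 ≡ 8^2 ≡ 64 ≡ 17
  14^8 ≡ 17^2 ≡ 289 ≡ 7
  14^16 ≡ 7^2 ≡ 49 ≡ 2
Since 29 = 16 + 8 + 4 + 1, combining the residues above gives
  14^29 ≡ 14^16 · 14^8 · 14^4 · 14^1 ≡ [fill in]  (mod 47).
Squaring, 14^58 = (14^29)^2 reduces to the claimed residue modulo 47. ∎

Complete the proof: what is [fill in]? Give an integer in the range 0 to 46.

Multiply the listed residues: 2 · 7 · 17 · 14 = 14 → 238 → 3332.
Reducing modulo 47: 3332 = 70·47 + 42, so 14^29 ≡ 42.

42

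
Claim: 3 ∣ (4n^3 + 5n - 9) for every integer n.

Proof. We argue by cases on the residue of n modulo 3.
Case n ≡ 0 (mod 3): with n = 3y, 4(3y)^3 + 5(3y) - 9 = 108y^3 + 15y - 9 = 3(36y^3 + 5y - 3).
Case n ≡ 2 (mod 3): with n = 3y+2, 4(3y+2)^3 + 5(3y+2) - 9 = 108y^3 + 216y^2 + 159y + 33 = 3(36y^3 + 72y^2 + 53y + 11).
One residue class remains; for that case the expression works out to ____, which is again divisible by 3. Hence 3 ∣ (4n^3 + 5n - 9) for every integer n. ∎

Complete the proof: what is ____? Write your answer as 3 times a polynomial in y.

The residues treated are {0, 2}, so the missing case is n ≡ 1 (mod 3); write n = 3y+1.
Then 4(3y+1)^3 + 5(3y+1) - 9 = 108y^3 + 108y^2 + 51y = 3(36y^3 + 36y^2 + 17y).

3(36y^3 + 36y^2 + 17y)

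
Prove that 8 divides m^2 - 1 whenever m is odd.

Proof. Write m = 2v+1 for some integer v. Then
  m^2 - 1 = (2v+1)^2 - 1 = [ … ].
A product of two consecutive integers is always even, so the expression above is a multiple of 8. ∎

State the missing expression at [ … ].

4v(v + 1)

(2v+1)^2 - 1 = 4v^2 + 4v + 1 - 1 = 4v^2 + 4v = 4v(v+1).
Since v and v+1 are consecutive, v(v+1) is even, and 4·(even) is a multiple of 8.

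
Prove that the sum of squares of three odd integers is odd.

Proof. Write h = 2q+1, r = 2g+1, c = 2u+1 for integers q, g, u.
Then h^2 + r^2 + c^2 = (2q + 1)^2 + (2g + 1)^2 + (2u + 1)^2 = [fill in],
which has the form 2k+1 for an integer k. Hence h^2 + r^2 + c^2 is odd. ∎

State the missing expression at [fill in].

2(2g^2 + 2g + 2q^2 + 2q + 2u^2 + 2u + 1) + 1

Expanding: (2q + 1)^2 + (2g + 1)^2 + (2u + 1)^2 = 4g^2 + 4g + 4q^2 + 4q + 4u^2 + 4u + 3.
Every term except the constant is even, so this is 2(2g^2 + 2g + 2q^2 + 2q + 2u^2 + 2u + 1) + 1,
and 2g^2 + 2g + 2q^2 + 2q + 2u^2 + 2u + 1 ∈ ℤ gives the required form.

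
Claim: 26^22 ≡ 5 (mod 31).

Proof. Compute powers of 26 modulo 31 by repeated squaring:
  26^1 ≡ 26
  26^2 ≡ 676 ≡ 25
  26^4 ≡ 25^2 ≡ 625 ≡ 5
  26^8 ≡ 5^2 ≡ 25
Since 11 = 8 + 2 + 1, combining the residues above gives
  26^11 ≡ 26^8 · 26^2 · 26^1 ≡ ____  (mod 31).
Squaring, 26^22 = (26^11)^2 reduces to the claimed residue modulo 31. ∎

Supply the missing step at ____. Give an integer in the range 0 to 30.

6

26^8 · 26^2 · 26^1 ≡ 25 · 25 · 26 = 16250.
16250 mod 31 = 6, so 26^11 ≡ 6 (mod 31).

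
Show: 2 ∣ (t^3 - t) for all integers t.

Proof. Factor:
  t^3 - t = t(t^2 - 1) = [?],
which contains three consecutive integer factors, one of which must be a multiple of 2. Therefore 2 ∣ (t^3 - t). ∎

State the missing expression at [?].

t(t^2 - 1) = t(t - 1)(t + 1) = (t - 1)t(t + 1).
These three factors are consecutive integers, so their product is divisible by 2.

(t - 1)t(t + 1)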